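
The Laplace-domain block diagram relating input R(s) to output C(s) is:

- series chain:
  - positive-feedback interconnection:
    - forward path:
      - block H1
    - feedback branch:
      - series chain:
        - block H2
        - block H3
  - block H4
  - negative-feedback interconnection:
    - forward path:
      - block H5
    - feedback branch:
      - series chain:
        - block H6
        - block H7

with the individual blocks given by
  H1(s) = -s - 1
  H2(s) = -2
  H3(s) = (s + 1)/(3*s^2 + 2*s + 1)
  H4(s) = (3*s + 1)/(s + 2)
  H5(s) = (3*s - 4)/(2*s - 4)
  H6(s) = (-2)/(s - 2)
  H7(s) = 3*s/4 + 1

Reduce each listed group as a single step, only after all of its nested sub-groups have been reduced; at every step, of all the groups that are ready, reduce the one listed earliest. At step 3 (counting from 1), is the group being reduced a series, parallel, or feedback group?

Answer: series

Working:
Step 1: reduce the series chain H2, H3
Step 2: close the feedback loop around H1, (H2*H3)
Step 3: series reduction of H6, H7
Step 4: collapse the loop (H5 forward, (H6*H7) return)
Step 5: multiply [H1/(1-H1*(H2*H3))], H4, [H5/(1+H5*(H6*H7))] (series)
Step 3 collapses a series group.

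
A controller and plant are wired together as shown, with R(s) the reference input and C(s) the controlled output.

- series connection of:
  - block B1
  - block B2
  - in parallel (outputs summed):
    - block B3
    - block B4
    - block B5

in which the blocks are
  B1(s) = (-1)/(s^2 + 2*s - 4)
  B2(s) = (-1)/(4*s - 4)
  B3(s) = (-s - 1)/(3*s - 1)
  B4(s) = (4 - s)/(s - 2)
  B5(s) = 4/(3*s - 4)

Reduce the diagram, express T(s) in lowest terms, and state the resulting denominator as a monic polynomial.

[1] parallel reduction of B3, B4, B5 -> (-12*s^3 + 70*s^2 - 90*s + 16)/(9*s^3 - 33*s^2 + 34*s - 8)
[2] cascade B1, B2, (B3+B4+B5) -> (-6*s^3 + 35*s^2 - 45*s + 8)/(18*s^6 - 48*s^5 - 106*s^4 + 520*s^3 - 688*s^2 + 368*s - 64)
Step 2 gives the fully reduced T(s), with no common factor left to cancel. The denominator's leading coefficient is 18, so divide each of its coefficients by 18 to get the monic form.

Therefore the answer is s^6 - 8*s^5/3 - 53*s^4/9 + 260*s^3/9 - 344*s^2/9 + 184*s/9 - 32/9.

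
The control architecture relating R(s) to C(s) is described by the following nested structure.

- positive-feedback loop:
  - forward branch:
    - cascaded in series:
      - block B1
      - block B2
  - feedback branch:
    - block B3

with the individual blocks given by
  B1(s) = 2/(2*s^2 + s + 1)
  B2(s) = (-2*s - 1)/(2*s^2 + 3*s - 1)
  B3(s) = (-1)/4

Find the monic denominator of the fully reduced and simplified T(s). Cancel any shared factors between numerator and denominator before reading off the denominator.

[1] combine B1, B2 in series, giving (-4*s - 2)/(4*s^4 + 8*s^3 + 3*s^2 + 2*s - 1)
[2] reduce the feedback loop with forward (B1*B2) and return B3, giving (-8*s - 4)/(8*s^4 + 16*s^3 + 6*s^2 + 2*s - 3)
The result of step 2 is T(s) in lowest terms. Its denominator has leading coefficient 8; dividing the denominator through by 8 makes it monic.

Hence the answer: s^4 + 2*s^3 + 3*s^2/4 + s/4 - 3/8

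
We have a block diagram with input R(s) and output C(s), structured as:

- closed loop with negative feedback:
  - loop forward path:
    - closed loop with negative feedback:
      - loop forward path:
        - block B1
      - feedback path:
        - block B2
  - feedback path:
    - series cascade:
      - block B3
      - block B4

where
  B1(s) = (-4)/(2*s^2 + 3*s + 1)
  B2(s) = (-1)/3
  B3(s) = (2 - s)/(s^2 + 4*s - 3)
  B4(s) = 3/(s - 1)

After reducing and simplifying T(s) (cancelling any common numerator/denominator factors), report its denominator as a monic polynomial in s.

Step 1 - close the feedback loop around B1, B2: (-12)/(6*s^2 + 9*s + 7)
Step 2 - series reduction of B3, B4: (6 - 3*s)/(s^3 + 3*s^2 - 7*s + 3)
Step 3 - close the feedback loop around [B1/(1+B1*B2)], (B3*B4): (-12*s^3 - 36*s^2 + 84*s - 36)/(6*s^5 + 27*s^4 - 8*s^3 - 24*s^2 + 14*s - 51)
Step 3 gives the fully reduced T(s), with no common factor left to cancel. The denominator's leading coefficient is 6, so divide each of its coefficients by 6 to get the monic form.

Final answer: s^5 + 9*s^4/2 - 4*s^3/3 - 4*s^2 + 7*s/3 - 17/2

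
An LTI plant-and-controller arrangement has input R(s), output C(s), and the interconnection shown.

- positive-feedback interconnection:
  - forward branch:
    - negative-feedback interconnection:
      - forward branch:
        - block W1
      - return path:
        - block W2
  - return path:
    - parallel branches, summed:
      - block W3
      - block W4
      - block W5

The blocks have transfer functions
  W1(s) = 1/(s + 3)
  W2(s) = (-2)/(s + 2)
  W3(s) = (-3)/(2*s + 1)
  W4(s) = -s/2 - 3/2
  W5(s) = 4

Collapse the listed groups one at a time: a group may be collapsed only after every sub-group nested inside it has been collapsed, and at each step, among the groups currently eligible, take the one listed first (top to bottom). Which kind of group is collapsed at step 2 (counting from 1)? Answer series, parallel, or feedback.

1. close the feedback loop around W1, W2
2. parallel reduction of W3, W4, W5
3. collapse the loop ([W1/(1+W1*W2)] forward, (W3+W4+W5) return)
The group at step 2 is a parallel group.

Hence the answer: parallel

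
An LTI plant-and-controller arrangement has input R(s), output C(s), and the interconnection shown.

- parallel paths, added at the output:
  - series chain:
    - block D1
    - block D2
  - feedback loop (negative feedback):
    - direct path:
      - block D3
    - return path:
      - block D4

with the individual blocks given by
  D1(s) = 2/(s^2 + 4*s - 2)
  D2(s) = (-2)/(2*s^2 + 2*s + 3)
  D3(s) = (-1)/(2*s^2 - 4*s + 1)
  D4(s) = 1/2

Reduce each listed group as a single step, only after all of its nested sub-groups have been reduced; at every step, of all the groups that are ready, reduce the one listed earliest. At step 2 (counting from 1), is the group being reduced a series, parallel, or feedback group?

Step 1 - cascade D1, D2
Step 2 - feedback reduction of D3, D4
Step 3 - reduce the parallel group (D1*D2), [D3/(1+D3*D4)]
At step 2 the group reduced is feedback.

Hence the answer: feedback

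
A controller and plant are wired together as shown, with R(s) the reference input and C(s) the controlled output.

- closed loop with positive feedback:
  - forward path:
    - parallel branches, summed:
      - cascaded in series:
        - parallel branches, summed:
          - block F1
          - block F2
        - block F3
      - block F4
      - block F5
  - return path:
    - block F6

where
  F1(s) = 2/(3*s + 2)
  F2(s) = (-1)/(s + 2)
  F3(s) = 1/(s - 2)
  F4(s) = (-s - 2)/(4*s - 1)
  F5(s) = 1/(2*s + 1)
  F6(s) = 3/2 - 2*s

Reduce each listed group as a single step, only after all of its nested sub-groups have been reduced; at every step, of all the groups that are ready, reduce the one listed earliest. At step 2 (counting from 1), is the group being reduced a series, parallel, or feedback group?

Step 1 - sum the parallel branches F1, F2
Step 2 - cascade (F1+F2), F3
Step 3 - sum the parallel branches ((F1+F2)*F3), F4, F5
Step 4 - reduce the feedback loop with forward (((F1+F2)*F3)+F4+F5) and return F6
The group at step 2 is a series group.

Hence the answer: series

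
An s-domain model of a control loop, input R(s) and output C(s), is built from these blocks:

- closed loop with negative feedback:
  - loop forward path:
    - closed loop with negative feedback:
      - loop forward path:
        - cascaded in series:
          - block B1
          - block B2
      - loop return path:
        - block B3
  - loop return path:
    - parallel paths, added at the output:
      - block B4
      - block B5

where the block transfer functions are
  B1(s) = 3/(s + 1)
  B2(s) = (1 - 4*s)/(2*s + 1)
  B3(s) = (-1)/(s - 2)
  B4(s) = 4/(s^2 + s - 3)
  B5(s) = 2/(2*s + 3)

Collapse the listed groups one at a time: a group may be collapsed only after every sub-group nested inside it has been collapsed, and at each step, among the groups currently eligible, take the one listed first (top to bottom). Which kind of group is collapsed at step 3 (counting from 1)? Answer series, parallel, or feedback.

Reducing step by step:

Step 1 - cascade B1, B2
Step 2 - apply the feedback formula to (B1*B2), B3
Step 3 - combine B4, B5 in parallel
Step 4 - reduce the feedback loop with forward [(B1*B2)/(1+(B1*B2)*B3)] and return (B4+B5)
Step 3 collapses a parallel group.

Answer: parallel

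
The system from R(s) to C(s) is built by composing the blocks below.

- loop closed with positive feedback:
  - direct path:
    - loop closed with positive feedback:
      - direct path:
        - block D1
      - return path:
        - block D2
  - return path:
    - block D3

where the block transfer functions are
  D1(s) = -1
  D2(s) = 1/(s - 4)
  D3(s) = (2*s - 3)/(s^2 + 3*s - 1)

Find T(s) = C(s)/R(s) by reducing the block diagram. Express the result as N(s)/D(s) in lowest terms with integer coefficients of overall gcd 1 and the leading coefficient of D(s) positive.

Step 1. close the feedback loop around D1, D2, giving (4 - s)/(s - 3)
Step 2. close the feedback loop around [D1/(1-D1*D2)], D3, which is the overall transfer function T(s) = C(s)/R(s) in lowest terms

Hence the answer: (-s^3 + s^2 + 13*s - 4)/(s^3 + 2*s^2 - 21*s + 15)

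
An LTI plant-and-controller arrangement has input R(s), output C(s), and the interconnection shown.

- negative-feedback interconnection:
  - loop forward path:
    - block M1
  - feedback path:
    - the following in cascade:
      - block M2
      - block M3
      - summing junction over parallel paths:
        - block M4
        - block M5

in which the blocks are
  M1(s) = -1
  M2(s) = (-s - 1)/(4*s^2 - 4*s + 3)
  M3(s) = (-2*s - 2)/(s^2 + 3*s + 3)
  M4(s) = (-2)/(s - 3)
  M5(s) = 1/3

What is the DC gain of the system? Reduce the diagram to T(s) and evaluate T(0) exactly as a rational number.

[1] reduce the parallel group M4, M5; result (s - 9)/(3*s - 9)
[2] cascade M2, M3, (M4+M5); result (2*s^3 - 14*s^2 - 34*s - 18)/(12*s^5 - 12*s^4 - 63*s^3 - 36*s^2 + 54*s - 81)
[3] apply the feedback formula to M1, (M2*M3*(M4+M5)); result (-12*s^5 + 12*s^4 + 63*s^3 + 36*s^2 - 54*s + 81)/(12*s^5 - 12*s^4 - 65*s^3 - 22*s^2 + 88*s - 63)
The step-3 result is T(s). Setting s = 0: T(0) = 81/(-63) = -9/7.

Therefore the answer is -9/7.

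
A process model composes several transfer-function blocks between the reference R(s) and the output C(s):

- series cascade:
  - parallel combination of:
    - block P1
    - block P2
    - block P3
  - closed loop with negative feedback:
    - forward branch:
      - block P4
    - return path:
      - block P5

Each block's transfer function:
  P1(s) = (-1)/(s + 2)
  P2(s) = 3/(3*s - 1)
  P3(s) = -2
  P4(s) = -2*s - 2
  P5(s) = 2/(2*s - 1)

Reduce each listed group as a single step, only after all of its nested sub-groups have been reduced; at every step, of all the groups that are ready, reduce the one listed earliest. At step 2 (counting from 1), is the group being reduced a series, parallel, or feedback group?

The answer is feedback.

Reasoning:
Step 1: parallel reduction of P1, P2, P3
Step 2: feedback reduction of P4, P5
Step 3: multiply (P1+P2+P3), [P4/(1+P4*P5)] (series)
Step 2: feedback.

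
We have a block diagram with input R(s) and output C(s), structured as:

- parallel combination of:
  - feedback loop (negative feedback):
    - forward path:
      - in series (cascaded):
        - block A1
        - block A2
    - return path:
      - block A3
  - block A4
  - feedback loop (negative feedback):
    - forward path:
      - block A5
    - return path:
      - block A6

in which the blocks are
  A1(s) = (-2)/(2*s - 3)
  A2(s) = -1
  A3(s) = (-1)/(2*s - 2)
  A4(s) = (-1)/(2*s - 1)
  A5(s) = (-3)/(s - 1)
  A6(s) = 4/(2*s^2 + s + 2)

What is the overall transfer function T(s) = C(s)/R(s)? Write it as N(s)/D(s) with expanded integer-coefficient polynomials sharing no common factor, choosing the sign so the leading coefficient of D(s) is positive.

Step 1: reduce the series chain A1, A2; result 2/(2*s - 3)
Step 2: apply the feedback formula to (A1*A2), A3; result (2*s - 2)/(2*s^2 - 5*s + 2)
Step 3: collapse the loop (A5 forward, A6 return); result (-6*s^2 - 3*s - 6)/(2*s^3 - s^2 + s - 14)
Step 4: combine [(A1*A2)/(1+(A1*A2)*A3)], A4, [A5/(1+A5*A6)] in parallel: this yields T(s), and no further normalization is needed

Therefore the answer is (-10*s^3 + 3*s^2 - 2*s + 6)/(4*s^4 - 4*s^3 + 3*s^2 - 29*s + 14).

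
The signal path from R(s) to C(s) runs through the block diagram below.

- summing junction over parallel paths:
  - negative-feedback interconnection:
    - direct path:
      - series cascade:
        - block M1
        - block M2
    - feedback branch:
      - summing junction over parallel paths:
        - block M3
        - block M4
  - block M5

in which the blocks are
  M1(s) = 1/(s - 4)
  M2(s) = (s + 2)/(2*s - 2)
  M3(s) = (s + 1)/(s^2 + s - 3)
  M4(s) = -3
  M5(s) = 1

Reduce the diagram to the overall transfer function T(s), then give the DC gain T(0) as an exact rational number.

Reducing step by step:

[1] combine M1, M2 in series; result (s + 2)/(2*s^2 - 10*s + 8)
[2] reduce the parallel group M3, M4; result (-3*s^2 - 2*s + 10)/(s^2 + s - 3)
[3] collapse the loop ((M1*M2) forward, (M3+M4) return); result (s^3 + 3*s^2 - s - 6)/(2*s^4 - 11*s^3 - 16*s^2 + 44*s - 4)
[4] combine [(M1*M2)/(1+(M1*M2)*(M3+M4))], M5 in parallel; result (2*s^4 - 10*s^3 - 13*s^2 + 43*s - 10)/(2*s^4 - 11*s^3 - 16*s^2 + 44*s - 4)
The step-4 result is T(s). Setting s = 0: T(0) = -10/(-4) = 5/2.

Answer: 5/2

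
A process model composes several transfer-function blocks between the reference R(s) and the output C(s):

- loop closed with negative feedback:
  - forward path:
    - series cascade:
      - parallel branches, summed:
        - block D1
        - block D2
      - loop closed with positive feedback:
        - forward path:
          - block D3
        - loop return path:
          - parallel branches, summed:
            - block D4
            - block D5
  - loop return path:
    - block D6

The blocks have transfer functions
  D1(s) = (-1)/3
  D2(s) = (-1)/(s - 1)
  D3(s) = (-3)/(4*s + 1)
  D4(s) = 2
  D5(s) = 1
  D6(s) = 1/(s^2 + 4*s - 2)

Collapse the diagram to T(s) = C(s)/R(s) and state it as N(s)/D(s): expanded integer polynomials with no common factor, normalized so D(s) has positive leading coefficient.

1. combine D1, D2 in parallel: (-s - 2)/(3*s - 3)
2. reduce the parallel group D4, D5: 3
3. collapse the loop (D3 forward, (D4+D5) return): (-3)/(4*s + 10)
4. multiply (D1+D2), [D3/(1-D3*(D4+D5))] (series): (s + 2)/(4*s^2 + 6*s - 10)
5. feedback reduction of ((D1+D2)*[D3/(1-D3*(D4+D5))]), D6 - this is the overall T(s), already in the required normalized form

Hence the answer: (s^3 + 6*s^2 + 6*s - 4)/(4*s^4 + 22*s^3 + 6*s^2 - 51*s + 22)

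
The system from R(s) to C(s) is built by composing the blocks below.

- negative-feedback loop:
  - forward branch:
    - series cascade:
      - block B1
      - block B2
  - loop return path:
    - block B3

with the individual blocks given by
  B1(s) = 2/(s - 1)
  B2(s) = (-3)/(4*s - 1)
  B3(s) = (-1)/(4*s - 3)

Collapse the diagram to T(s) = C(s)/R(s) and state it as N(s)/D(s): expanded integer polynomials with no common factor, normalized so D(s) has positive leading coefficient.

Answer: (18 - 24*s)/(16*s^3 - 32*s^2 + 19*s + 3)

Working:
Step 1: reduce the series chain B1, B2; result (-6)/(4*s^2 - 5*s + 1)
Step 2: collapse the loop ((B1*B2) forward, B3 return), which is the overall transfer function T(s) = C(s)/R(s) in lowest terms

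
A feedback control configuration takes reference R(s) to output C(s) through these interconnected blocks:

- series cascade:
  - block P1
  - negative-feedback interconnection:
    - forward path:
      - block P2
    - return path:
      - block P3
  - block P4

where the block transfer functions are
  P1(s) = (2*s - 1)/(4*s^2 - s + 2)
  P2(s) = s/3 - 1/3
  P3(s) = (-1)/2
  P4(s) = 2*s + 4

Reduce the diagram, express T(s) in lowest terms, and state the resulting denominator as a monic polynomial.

First reduce the diagram to T(s).

Step 1: close the feedback loop around P2, P3 gives (2 - 2*s)/(s - 7)
Step 2: multiply P1, [P2/(1+P2*P3)], P4 (series) gives (-8*s^3 - 4*s^2 + 20*s - 8)/(4*s^3 - 29*s^2 + 9*s - 14)
Step 2 gives the fully reduced T(s), with no common factor left to cancel. The denominator's leading coefficient is 4, so divide each of its coefficients by 4 to get the monic form.

Answer: s^3 - 29*s^2/4 + 9*s/4 - 7/2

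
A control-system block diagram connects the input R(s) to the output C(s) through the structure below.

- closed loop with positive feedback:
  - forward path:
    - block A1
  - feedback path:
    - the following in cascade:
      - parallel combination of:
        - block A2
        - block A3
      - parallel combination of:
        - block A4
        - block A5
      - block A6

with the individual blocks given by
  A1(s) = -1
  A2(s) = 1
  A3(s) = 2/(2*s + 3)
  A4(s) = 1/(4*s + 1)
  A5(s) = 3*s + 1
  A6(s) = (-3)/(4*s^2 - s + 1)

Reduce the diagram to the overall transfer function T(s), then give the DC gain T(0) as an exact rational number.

1. sum the parallel branches A2, A3, giving (2*s + 5)/(2*s + 3)
2. reduce the parallel group A4, A5, giving (12*s^2 + 7*s + 2)/(4*s + 1)
3. multiply (A2+A3), (A4+A5), A6 (series), giving (-72*s^3 - 222*s^2 - 117*s - 30)/(32*s^4 + 48*s^3 + 6*s^2 + 11*s + 3)
4. reduce the feedback loop with forward A1 and return ((A2+A3)*(A4+A5)*A6), giving (-32*s^4 - 48*s^3 - 6*s^2 - 11*s - 3)/(32*s^4 - 24*s^3 - 216*s^2 - 106*s - 27)
That last expression is T(s); at s = 0 only the constant terms survive, so T(0) = -3/(-27) = 1/9.

Hence the answer: 1/9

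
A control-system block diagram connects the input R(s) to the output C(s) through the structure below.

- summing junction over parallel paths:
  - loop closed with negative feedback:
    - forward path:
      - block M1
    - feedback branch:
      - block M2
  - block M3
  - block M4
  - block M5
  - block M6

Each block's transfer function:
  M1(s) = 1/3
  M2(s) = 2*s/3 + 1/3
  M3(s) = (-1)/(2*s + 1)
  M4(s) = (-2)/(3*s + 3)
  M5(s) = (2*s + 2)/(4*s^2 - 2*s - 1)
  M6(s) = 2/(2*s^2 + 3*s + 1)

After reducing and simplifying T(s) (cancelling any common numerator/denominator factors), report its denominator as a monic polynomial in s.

(1) apply the feedback formula to M1, M2 -> 3/(2*s + 10)
(2) add [M1/(1+M1*M2)], M3, M4, M5, M6 (parallel) -> (40*s^4 + 8*s^3 + 502*s^2 + 255*s + 41)/(48*s^5 + 288*s^4 + 216*s^3 - 150*s^2 - 156*s - 30)
T(s) is the step-2 result (common factors already cancelled). Leading coefficient of the denominator: 48. Divide through by 48 for the monic polynomial.

Answer: s^5 + 6*s^4 + 9*s^3/2 - 25*s^2/8 - 13*s/4 - 5/8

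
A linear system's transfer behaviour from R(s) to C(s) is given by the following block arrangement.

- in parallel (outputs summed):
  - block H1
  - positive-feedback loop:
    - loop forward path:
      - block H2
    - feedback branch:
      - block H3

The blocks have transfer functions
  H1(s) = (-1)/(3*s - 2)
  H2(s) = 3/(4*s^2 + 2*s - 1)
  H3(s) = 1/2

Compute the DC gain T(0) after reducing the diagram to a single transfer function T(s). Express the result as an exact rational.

Answer: -7/10

Working:
Step 1: reduce the feedback loop with forward H2 and return H3, giving 6/(8*s^2 + 4*s - 5)
Step 2: parallel reduction of H1, [H2/(1-H2*H3)], giving (-8*s^2 + 14*s - 7)/(24*s^3 - 4*s^2 - 23*s + 10)
Evaluating the step-2 result (the overall T(s)) at s = 0 gives T(0) = -7/10.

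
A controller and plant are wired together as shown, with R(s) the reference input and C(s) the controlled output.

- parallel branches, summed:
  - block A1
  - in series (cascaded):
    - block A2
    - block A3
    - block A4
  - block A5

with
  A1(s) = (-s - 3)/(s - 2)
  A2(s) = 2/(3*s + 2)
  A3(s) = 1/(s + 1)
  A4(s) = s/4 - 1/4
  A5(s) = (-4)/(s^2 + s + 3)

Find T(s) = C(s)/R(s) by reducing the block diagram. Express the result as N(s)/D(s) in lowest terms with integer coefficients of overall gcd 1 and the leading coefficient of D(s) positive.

Step 1. cascade A2, A3, A4 = (s - 1)/(6*s^2 + 10*s + 4)
Step 2. parallel reduction of A1, (A2*A3*A4), A5 - this is the overall T(s), already in the required normalized form

Answer: (-6*s^5 - 33*s^4 - 106*s^3 - 120*s^2 - 57*s + 2)/(6*s^5 + 4*s^4 - 30*s^2 - 56*s - 24)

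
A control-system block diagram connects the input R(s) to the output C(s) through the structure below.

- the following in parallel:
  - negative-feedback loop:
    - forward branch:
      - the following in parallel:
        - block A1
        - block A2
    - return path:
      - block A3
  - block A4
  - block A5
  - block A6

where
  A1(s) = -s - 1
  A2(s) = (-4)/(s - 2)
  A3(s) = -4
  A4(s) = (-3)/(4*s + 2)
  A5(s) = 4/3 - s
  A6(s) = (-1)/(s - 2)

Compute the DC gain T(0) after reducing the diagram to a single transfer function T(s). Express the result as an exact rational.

Step 1: add A1, A2 (parallel): (-s^2 + s - 2)/(s - 2)
Step 2: close the feedback loop around (A1+A2), A3: (-s^2 + s - 2)/(4*s^2 - 3*s + 6)
Step 3: combine [(A1+A2)/(1+(A1+A2)*A3)], A4, A5, A6 in parallel: (-48*s^5 + 160*s^4 - 276*s^3 + 257*s^2 - 162*s)/(48*s^4 - 108*s^3 + 78*s^2 - 72*s - 72)
DC gain: substitute s = 0 into T(s) from step 3: T(0) = 0/(-72) = 0.

Therefore the answer is 0.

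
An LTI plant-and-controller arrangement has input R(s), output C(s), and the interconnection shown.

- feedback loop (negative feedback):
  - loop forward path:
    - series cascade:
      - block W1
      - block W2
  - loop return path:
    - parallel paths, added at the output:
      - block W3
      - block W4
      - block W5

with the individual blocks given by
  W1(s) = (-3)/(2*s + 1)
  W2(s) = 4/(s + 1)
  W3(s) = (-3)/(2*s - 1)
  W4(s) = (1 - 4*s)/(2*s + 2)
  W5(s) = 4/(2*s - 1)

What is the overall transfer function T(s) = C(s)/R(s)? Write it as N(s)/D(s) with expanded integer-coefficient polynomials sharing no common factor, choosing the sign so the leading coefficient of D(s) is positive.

[1] cascade W1, W2 = (-12)/(2*s^2 + 3*s + 1)
[2] reduce the parallel group W3, W4, W5 = (-8*s^2 + 8*s + 1)/(4*s^2 + 2*s - 2)
[3] apply the feedback formula to (W1*W2), (W3+W4+W5) - this is the overall T(s), already in the required normalized form

Hence the answer: (-24*s^2 - 12*s + 12)/(4*s^4 + 8*s^3 + 51*s^2 - 50*s - 7)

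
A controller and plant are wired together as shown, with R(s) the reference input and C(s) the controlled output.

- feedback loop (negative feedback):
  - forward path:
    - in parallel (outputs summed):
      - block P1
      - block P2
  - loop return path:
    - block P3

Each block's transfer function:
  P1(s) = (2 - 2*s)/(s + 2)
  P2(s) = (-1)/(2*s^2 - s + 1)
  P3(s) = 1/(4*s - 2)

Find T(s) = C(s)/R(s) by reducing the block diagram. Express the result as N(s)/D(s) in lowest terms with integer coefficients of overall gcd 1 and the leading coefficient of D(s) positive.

Reducing step by step:

Step 1 - reduce the parallel group P1, P2 gives (-4*s^3 + 6*s^2 - 5*s)/(2*s^3 + 3*s^2 - s + 2)
Step 2 - feedback reduction of (P1+P2), P3; the result is T(s) itself (integer coefficients, no common factor, positive leading denominator coefficient)

Answer: (-16*s^4 + 32*s^3 - 32*s^2 + 10*s)/(8*s^4 + 4*s^3 - 4*s^2 + 5*s - 4)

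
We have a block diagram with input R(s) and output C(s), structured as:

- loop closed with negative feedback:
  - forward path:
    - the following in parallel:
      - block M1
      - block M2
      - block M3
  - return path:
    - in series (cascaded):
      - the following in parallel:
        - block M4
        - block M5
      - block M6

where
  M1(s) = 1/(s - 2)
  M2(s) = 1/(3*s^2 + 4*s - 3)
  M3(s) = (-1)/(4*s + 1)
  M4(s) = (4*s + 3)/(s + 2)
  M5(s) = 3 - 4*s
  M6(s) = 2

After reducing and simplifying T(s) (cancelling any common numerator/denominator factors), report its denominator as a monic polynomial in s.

Step 1 - reduce the parallel group M1, M2, M3 gives (9*s^3 + 25*s^2 - 4*s - 11)/(12*s^4 - 5*s^3 - 46*s^2 + 13*s + 6)
Step 2 - sum the parallel branches M4, M5 gives (-4*s^2 - s + 9)/(s + 2)
Step 3 - combine (M4+M5), M6 in series gives (-8*s^2 - 2*s + 18)/(s + 2)
Step 4 - close the feedback loop around (M1+M2+M3), ((M4+M5)*M6) gives (-9*s^4 - 43*s^3 - 46*s^2 + 19*s + 22)/(60*s^5 + 199*s^4 - 88*s^3 - 467*s^2 + 18*s + 186)
No further cancellation is possible in the step-4 result, so that is T(s). Its denominator becomes monic after dividing by the leading coefficient 60.

Final answer: s^5 + 199*s^4/60 - 22*s^3/15 - 467*s^2/60 + 3*s/10 + 31/10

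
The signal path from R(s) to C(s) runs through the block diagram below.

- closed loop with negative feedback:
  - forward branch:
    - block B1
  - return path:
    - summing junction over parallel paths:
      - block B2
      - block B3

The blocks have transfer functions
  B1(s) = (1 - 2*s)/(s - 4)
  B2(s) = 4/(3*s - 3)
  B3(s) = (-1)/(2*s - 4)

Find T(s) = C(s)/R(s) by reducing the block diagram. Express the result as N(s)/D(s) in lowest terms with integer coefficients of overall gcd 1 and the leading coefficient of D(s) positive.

Reducing step by step:

Step 1 - add B2, B3 (parallel), giving (5*s - 13)/(6*s^2 - 18*s + 12)
Step 2 - collapse the loop (B1 forward, (B2+B3) return), giving the overall T(s)

Answer: (-12*s^3 + 42*s^2 - 42*s + 12)/(6*s^3 - 52*s^2 + 115*s - 61)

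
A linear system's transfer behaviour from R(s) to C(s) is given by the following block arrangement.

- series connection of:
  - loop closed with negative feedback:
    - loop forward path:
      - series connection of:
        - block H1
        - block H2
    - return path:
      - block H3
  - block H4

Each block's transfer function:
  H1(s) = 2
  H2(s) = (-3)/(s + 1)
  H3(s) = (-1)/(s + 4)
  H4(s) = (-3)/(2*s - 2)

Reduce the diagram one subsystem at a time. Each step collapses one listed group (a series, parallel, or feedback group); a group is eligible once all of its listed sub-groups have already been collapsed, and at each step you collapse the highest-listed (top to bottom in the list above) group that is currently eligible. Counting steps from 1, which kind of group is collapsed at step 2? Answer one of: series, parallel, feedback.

[1] series reduction of H1, H2
[2] reduce the feedback loop with forward (H1*H2) and return H3
[3] cascade [(H1*H2)/(1+(H1*H2)*H3)], H4
So the answer for step 2 is feedback.

Hence the answer: feedback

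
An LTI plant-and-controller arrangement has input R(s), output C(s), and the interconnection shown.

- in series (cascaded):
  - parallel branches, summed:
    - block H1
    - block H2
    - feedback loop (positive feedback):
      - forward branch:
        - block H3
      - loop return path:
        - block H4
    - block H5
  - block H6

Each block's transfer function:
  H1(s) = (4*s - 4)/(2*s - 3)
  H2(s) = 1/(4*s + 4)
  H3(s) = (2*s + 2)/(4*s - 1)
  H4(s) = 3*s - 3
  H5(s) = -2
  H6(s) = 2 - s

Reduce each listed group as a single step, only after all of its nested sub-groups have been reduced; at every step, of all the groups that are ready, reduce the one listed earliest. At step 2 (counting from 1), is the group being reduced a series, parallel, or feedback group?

Answer: parallel

Working:
Step 1. close the feedback loop around H3, H4
Step 2. add H1, H2, [H3/(1-H3*H4)], H5 (parallel)
Step 3. cascade (H1+H2+[H3/(1-H3*H4)]+H5), H6
At step 2 the group reduced is parallel.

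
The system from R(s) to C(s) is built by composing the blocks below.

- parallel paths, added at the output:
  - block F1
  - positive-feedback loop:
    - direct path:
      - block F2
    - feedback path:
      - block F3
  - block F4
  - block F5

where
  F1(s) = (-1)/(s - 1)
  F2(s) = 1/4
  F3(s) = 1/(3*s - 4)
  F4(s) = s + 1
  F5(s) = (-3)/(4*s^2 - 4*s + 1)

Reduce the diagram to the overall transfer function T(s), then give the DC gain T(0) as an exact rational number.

Reducing step by step:

(1) reduce the feedback loop with forward F2 and return F3 = (3*s - 4)/(12*s - 17)
(2) combine F1, [F2/(1-F2*F3)], F4, F5 in parallel = (48*s^5 - 104*s^4 - 56*s^3 + 226*s^2 - 96*s - 13)/(48*s^4 - 164*s^3 + 196*s^2 - 97*s + 17)
That last expression is T(s); at s = 0 only the constant terms survive, so T(0) = -13/17.

Answer: -13/17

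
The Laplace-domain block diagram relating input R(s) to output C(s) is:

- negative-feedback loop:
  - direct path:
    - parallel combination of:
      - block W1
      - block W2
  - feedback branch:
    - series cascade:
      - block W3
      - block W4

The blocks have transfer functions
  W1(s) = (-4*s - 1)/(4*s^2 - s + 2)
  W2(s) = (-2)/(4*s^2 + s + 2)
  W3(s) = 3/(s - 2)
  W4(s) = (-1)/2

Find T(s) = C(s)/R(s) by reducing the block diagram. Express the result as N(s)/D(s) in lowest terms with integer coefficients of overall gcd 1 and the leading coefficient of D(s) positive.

First reduce the diagram to T(s).

[1] reduce the parallel group W1, W2; result (-16*s^3 - 16*s^2 - 7*s - 6)/(16*s^4 + 15*s^2 + 4)
[2] multiply W3, W4 (series); result (-3)/(2*s - 4)
[3] feedback reduction of (W1+W2), (W3*W4): this yields T(s), and no further normalization is needed

Answer: (-32*s^4 + 32*s^3 + 50*s^2 + 16*s + 24)/(32*s^5 - 64*s^4 + 78*s^3 - 12*s^2 + 29*s + 2)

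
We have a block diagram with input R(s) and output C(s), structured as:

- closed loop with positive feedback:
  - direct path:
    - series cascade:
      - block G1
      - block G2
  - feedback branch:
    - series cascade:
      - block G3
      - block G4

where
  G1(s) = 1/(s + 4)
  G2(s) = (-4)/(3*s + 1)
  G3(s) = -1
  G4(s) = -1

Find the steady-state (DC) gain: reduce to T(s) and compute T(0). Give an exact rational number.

Step 1. cascade G1, G2 -> (-4)/(3*s^2 + 13*s + 4)
Step 2. multiply G3, G4 (series) -> 1
Step 3. collapse the loop ((G1*G2) forward, (G3*G4) return) -> (-4)/(3*s^2 + 13*s + 8)
That last expression is T(s); at s = 0 only the constant terms survive, so T(0) = -4/8 = -1/2.

Hence the answer: -1/2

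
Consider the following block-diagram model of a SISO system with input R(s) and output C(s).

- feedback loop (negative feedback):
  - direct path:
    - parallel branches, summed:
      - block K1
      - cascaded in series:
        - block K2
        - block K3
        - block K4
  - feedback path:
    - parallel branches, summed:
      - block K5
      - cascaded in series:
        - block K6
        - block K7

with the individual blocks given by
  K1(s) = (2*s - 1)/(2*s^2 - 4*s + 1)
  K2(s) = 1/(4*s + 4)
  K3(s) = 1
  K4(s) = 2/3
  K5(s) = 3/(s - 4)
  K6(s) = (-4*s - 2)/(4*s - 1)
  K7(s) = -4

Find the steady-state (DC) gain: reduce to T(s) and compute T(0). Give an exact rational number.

[1] reduce the series chain K2, K3, K4 -> 1/(6*s + 6)
[2] combine K1, (K2*K3*K4) in parallel -> (14*s^2 + 2*s - 5)/(12*s^3 - 12*s^2 - 18*s + 6)
[3] series reduction of K6, K7 -> (16*s + 8)/(4*s - 1)
[4] parallel reduction of K5, (K6*K7) -> (16*s^2 - 44*s - 35)/(4*s^2 - 17*s + 4)
[5] close the feedback loop around (K1+(K2*K3*K4)), (K5+(K6*K7)) -> (56*s^4 - 230*s^3 + 2*s^2 + 93*s - 20)/(48*s^5 - 28*s^4 - 404*s^3 - 376*s^2 - 24*s + 199)
The step-5 result is T(s). Setting s = 0: T(0) = -20/199.

Therefore the answer is -20/199.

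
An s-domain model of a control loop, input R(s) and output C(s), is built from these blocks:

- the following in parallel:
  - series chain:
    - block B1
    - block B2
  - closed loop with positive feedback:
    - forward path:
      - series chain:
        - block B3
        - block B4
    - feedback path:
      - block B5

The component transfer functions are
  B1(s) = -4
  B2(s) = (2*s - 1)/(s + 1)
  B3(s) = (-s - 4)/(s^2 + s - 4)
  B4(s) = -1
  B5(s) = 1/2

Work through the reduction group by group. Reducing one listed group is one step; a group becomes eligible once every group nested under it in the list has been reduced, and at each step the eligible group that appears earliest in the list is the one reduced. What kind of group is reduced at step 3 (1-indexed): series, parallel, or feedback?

The answer is feedback.

Reasoning:
Step 1 - combine B1, B2 in series
Step 2 - multiply B3, B4 (series)
Step 3 - close the feedback loop around (B3*B4), B5
Step 4 - reduce the parallel group (B1*B2), [(B3*B4)/(1-(B3*B4)*B5)]
At step 3 the group reduced is feedback.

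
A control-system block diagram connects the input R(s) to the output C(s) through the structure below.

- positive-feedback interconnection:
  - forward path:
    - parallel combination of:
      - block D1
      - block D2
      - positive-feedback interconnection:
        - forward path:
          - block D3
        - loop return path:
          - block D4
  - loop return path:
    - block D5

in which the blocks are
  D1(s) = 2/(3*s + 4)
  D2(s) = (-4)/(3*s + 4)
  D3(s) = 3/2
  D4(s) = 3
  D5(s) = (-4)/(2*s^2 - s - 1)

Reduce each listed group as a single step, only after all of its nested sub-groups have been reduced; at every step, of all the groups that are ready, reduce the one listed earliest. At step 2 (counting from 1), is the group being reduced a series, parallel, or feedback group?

Step 1: apply the feedback formula to D3, D4
Step 2: add D1, D2, [D3/(1-D3*D4)] (parallel)
Step 3: collapse the loop ((D1+D2+[D3/(1-D3*D4)]) forward, D5 return)
At step 2 the group reduced is parallel.

Therefore the answer is parallel.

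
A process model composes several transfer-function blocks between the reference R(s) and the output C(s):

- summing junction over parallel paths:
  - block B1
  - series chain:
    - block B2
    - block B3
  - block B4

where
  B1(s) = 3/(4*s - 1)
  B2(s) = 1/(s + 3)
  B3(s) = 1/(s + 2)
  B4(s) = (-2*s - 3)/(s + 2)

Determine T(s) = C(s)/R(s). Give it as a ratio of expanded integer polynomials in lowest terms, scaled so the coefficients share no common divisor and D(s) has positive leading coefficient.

1. cascade B2, B3 -> 1/(s^2 + 5*s + 6)
2. reduce the parallel group B1, (B2*B3), B4 - this is the overall T(s), already in the required normalized form

Answer: (-8*s^3 - 31*s^2 - 8*s + 26)/(4*s^3 + 19*s^2 + 19*s - 6)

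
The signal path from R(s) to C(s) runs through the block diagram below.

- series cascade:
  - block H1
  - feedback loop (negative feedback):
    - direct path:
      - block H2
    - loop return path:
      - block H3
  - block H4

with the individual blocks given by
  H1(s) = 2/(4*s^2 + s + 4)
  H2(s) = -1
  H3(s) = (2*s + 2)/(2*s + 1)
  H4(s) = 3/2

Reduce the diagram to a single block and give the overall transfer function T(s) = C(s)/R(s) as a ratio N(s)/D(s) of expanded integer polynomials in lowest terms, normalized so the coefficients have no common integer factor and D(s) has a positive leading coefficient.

The answer is (6*s + 3)/(4*s^2 + s + 4).

Reasoning:
[1] apply the feedback formula to H2, H3 = 2*s + 1
[2] cascade H1, [H2/(1+H2*H3)], H4, which is the overall transfer function T(s) = C(s)/R(s) in lowest terms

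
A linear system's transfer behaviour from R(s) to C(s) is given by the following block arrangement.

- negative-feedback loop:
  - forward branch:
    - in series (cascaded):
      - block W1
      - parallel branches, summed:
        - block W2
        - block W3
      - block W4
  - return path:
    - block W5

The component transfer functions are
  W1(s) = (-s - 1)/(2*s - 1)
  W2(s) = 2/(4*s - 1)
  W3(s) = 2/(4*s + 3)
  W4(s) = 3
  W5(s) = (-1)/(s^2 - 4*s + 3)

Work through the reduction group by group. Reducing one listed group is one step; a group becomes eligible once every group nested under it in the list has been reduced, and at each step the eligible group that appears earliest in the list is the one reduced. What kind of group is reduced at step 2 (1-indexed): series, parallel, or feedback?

Step 1: add W2, W3 (parallel)
Step 2: combine W1, (W2+W3), W4 in series
Step 3: collapse the loop ((W1*(W2+W3)*W4) forward, W5 return)
Step 2 collapses a series group.

Final answer: series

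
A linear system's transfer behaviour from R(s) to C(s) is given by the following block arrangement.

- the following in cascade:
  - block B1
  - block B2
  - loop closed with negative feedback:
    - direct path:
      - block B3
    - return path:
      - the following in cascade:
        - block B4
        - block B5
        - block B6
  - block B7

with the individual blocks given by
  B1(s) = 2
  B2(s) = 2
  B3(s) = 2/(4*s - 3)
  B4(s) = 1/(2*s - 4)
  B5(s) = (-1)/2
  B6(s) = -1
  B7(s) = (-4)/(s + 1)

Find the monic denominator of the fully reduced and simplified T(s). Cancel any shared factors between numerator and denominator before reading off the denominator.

Reducing step by step:

(1) combine B4, B5, B6 in series: 1/(4*s - 8)
(2) collapse the loop (B3 forward, (B4*B5*B6) return): (4*s - 8)/(8*s^2 - 22*s + 13)
(3) cascade B1, B2, [B3/(1+B3*(B4*B5*B6))], B7: (128 - 64*s)/(8*s^3 - 14*s^2 - 9*s + 13)
The result of step 3 is T(s) in lowest terms. Its denominator has leading coefficient 8; dividing the denominator through by 8 makes it monic.

Answer: s^3 - 7*s^2/4 - 9*s/8 + 13/8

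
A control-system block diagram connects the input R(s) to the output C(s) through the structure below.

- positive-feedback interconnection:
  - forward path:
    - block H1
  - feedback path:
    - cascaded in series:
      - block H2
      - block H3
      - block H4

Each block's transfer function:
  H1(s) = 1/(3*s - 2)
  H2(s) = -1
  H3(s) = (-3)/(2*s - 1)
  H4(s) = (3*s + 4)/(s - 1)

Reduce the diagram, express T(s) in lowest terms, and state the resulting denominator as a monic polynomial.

The answer is s^3 - 13*s^2/6 - 7/3.

Reasoning:
Step 1: reduce the series chain H2, H3, H4 gives (9*s + 12)/(2*s^2 - 3*s + 1)
Step 2: feedback reduction of H1, (H2*H3*H4) gives (2*s^2 - 3*s + 1)/(6*s^3 - 13*s^2 - 14)
T(s) is the step-2 result (common factors already cancelled). Leading coefficient of the denominator: 6. Divide through by 6 for the monic polynomial.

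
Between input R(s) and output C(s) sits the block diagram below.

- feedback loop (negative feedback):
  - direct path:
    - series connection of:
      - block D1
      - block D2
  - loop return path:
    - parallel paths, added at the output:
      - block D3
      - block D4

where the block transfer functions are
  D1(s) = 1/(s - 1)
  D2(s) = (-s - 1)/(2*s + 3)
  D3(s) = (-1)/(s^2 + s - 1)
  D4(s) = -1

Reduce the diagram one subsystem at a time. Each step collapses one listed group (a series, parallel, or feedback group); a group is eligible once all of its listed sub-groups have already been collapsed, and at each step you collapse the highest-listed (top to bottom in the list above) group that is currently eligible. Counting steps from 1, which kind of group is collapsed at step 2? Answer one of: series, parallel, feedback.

Step 1 - reduce the series chain D1, D2
Step 2 - parallel reduction of D3, D4
Step 3 - apply the feedback formula to (D1*D2), (D3+D4)
Step 2 collapses a parallel group.

Hence the answer: parallel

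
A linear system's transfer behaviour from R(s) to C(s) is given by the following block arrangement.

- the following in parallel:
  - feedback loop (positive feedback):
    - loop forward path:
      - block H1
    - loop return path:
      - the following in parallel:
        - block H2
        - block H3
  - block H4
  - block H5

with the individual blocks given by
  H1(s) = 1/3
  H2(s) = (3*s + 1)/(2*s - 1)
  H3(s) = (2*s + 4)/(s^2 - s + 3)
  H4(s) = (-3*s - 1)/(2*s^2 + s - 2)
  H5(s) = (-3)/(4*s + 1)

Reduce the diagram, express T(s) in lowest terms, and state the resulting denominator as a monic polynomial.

Reducing step by step:

Step 1. reduce the parallel group H2, H3: (3*s^3 + 2*s^2 + 14*s - 1)/(2*s^3 - 3*s^2 + 7*s - 3)
Step 2. reduce the feedback loop with forward H1 and return (H2+H3): (2*s^3 - 3*s^2 + 7*s - 3)/(3*s^3 - 11*s^2 + 7*s - 8)
Step 3. add [H1/(1-H1*(H2+H3))], H4, H5 (parallel): (16*s^6 - 66*s^5 + 192*s^4 + 34*s^3 - 42*s^2 + 122*s - 34)/(24*s^6 - 70*s^5 - 31*s^4 + 49*s^3 - 75*s^2 + 42*s + 16)
The result of step 3 is T(s) in lowest terms. Its denominator has leading coefficient 24; dividing the denominator through by 24 makes it monic.

Answer: s^6 - 35*s^5/12 - 31*s^4/24 + 49*s^3/24 - 25*s^2/8 + 7*s/4 + 2/3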